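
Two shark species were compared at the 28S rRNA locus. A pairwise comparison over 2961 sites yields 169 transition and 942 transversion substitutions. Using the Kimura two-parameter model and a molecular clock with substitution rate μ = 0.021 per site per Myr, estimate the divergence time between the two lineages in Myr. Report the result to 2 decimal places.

P = 169/2961 ≈ 0.057075 and Q = 942/2961 ≈ 0.318136.
Under the Kimura two-parameter model, d = −½ ln(1 − 2P − Q) − ¼ ln(1 − 2Q).
1 − 2P − Q = 0.567714, giving −½ ln(0.567714) = 0.283069.
1 − 2Q = 0.363728, giving −¼ ln(0.363728) = 0.252837.
d = 0.283069 + 0.252837 = 0.535906.
Under a molecular clock d = 2μt, so t = d/(2μ) = 0.535906 / (2 × 0.021) = 12.76 Myr.

12.76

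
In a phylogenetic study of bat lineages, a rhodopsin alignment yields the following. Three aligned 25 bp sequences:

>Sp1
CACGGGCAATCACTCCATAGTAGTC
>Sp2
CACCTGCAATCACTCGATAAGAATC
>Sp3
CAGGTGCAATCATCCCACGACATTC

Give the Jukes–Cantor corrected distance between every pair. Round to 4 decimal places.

Sp1–Sp2: 6/25 sites differ → p = 0.24, d = −0.75 ln(1 − 0.32) = 0.289247 ≈ 0.2892.
Sp1–Sp3: 9/25 sites differ → p = 0.36, d = −0.75 ln(1 − 0.48) = 0.490445 ≈ 0.4904.
Sp2–Sp3: 9/25 sites differ → p = 0.36, d = −0.75 ln(1 − 0.48) = 0.490445 ≈ 0.4904.

d(Sp1,Sp2) = 0.2892, d(Sp1,Sp3) = 0.4904, d(Sp2,Sp3) = 0.4904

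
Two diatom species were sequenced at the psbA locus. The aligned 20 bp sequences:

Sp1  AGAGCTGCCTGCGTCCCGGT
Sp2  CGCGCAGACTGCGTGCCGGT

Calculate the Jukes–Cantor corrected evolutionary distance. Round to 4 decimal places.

0.3041

The sequences differ at 5 of 20 sites (1, 3, 6, 8, 15), so p = 5/20 = 0.25.
d = −(3/4) ln(1 − 4p/3) = −0.75 ln(1 − 0.333333) = −0.75 ln(0.666667)
  = −0.75 × (-0.405465) = 0.304099 substitutions/site.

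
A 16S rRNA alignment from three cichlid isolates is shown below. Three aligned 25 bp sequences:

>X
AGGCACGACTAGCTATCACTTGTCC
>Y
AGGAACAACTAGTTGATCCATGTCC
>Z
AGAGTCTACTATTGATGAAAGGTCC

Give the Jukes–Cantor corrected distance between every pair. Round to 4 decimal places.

X–Y: 8/25 sites differ → p = 0.32, d = −0.75 ln(1 − 0.426667) = 0.417216 ≈ 0.4172.
X–Z: 11/25 sites differ → p = 0.44, d = −0.75 ln(1 − 0.586667) = 0.662626 ≈ 0.6626.
Y–Z: 12/25 sites differ → p = 0.48, d = −0.75 ln(1 − 0.64) = 0.766238 ≈ 0.7662.

d(X,Y) = 0.4172, d(X,Z) = 0.6626, d(Y,Z) = 0.7662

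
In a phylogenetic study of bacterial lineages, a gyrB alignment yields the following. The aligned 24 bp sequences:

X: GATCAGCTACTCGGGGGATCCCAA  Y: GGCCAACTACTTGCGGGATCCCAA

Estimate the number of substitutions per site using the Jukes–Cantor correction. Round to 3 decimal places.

0.244

The sequences differ at 5 of 24 sites (2, 3, 6, 12, 14), so p = 5/24 ≈ 0.208333.
d = −(3/4) ln(1 − 4p/3) = −0.75 ln(1 − 0.277777) = −0.75 ln(0.722223)
  = −0.75 × (-0.325421) = 0.244066 substitutions/site.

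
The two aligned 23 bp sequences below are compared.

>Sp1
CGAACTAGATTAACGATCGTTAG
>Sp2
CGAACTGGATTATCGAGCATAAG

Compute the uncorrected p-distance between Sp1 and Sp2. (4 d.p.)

0.2174

The sequences differ at 5 of 23 positions (sites 7, 13, 17, 19, 21).
p = 5/23 = 0.217391… ≈ 0.2174 (to 4 d.p.).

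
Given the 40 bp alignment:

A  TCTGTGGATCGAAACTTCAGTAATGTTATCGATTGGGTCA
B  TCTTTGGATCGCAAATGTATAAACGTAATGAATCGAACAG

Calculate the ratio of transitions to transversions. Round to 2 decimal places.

0.89

Transitions are A↔G and C↔T; transversions are all other mismatches.
Transitions: 8. Transversions: 9.
R = 8/9 = 0.888888… ≈ 0.89 (to 2 d.p.).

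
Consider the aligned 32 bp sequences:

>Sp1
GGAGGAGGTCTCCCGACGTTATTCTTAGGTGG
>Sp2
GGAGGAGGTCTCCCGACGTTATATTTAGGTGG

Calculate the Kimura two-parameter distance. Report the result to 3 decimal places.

Of 32 sites, 1 differences are transitions and 1 are transversions, so P = 1/32 = 0.03125 and Q = 1/32 = 0.03125.
Under the Kimura two-parameter model, d = −½ ln(1 − 2P − Q) − ¼ ln(1 − 2Q).
1 − 2P − Q = 0.90625, giving −½ ln(0.90625) = 0.049220.
1 − 2Q = 0.9375, giving −¼ ln(0.9375) = 0.016135.
d = 0.049220 + 0.016135 = 0.065355.

0.065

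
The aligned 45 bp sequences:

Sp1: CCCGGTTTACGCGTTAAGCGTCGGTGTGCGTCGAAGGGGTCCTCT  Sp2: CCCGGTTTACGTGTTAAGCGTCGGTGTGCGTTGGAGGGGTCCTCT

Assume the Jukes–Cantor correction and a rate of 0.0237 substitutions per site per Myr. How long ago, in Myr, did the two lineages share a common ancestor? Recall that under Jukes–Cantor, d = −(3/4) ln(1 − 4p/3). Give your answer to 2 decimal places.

The sequences differ at 3 of 45 sites (12, 32, 34), so p = 3/45 ≈ 0.066667.
d = −(3/4) ln(1 − 4p/3) = −0.75 ln(1 − 0.088889) = −0.75 ln(0.911111)
  = −0.75 × (-0.093091) = 0.069818 substitutions/site.
Under a molecular clock d = 2μt, so t = d/(2μ) = 0.069818 / (2 × 0.0237) = 1.47 Myr.

1.47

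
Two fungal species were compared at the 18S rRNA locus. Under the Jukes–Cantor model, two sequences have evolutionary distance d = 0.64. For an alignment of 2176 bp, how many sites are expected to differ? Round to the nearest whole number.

Invert JC69: p = (3/4)(1 − e^(−4d/3)) = 0.75 × (1 − e^(-0.853333)) = 0.75 × (1 − 0.425993) = 0.430505.
Expected differing sites = pL ≈ 0.430505 × 2176 = 936.77888 ≈ 937.

937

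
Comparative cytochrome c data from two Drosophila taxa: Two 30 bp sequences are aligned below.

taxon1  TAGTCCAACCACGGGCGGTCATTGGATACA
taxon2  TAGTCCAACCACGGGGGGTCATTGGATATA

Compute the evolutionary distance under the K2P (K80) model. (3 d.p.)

Of 30 sites, 1 differences are transitions and 1 are transversions, so P = 1/30 ≈ 0.033333 and Q = 1/30 ≈ 0.033333.
Under the Kimura two-parameter model, d = −½ ln(1 − 2P − Q) − ¼ ln(1 − 2Q).
1 − 2P − Q = 0.900001, giving −½ ln(0.900001) = 0.052680.
1 − 2Q = 0.933334, giving −¼ ln(0.933334) = 0.017248.
d = 0.052680 + 0.017248 = 0.069928.

0.070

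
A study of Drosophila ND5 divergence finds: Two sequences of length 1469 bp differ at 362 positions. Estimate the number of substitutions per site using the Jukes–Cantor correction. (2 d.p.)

0.30

p = 362/1469 ≈ 0.246426.
d = −(3/4) ln(1 − 4p/3) = −0.75 ln(1 − 0.328568) = −0.75 ln(0.671432)
  = −0.75 × (-0.398343) = 0.298757 substitutions/site.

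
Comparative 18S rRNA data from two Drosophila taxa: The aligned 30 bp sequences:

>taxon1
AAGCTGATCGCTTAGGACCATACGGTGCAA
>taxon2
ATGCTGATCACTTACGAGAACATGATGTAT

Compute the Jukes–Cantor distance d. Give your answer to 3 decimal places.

0.441

The sequences differ at 10 of 30 sites (2, 10, 15, 18, 19, 21, 23, 25, 28, 30), so p = 10/30 ≈ 0.333333.
d = −(3/4) ln(1 − 4p/3) = −0.75 ln(1 − 0.444444) = −0.75 ln(0.555556)
  = −0.75 × (-0.587786) = 0.440840 substitutions/site.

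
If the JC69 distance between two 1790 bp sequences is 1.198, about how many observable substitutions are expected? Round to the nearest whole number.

Invert JC69: p = (3/4)(1 − e^(−4d/3)) = 0.75 × (1 − e^(-1.597333)) = 0.75 × (1 − 0.202436) = 0.598173.
Expected differing sites = pL ≈ 0.598173 × 1790 = 1070.72967 ≈ 1071.

1071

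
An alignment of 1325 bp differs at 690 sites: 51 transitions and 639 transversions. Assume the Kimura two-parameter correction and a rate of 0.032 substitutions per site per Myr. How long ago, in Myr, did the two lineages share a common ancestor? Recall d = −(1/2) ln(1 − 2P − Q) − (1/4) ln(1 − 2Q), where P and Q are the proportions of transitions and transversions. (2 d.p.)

P = 51/1325 ≈ 0.038491 and Q = 639/1325 ≈ 0.482264.
Under the Kimura two-parameter model, d = −½ ln(1 − 2P − Q) − ¼ ln(1 − 2Q).
1 − 2P − Q = 0.440754, giving −½ ln(0.440754) = 0.409634.
1 − 2Q = 0.035472, giving −¼ ln(0.035472) = 0.834753.
d = 0.409634 + 0.834753 = 1.244387.
Under a molecular clock d = 2μt, so t = d/(2μ) = 1.244387 / (2 × 0.032) = 19.44 Myr.

19.44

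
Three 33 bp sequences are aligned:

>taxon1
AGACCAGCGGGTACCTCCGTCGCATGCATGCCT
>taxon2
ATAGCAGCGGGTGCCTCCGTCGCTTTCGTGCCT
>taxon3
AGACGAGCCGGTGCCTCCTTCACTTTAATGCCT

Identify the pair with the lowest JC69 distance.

taxon1 and taxon2

taxon1–taxon2: 6/33 differ, p = 0.182, d = 0.208.
taxon1–taxon3: 8/33 differ, p = 0.242, d = 0.293.
taxon2–taxon3: 8/33 differ, p = 0.242, d = 0.293.
The smallest distance is between taxon1 and taxon2.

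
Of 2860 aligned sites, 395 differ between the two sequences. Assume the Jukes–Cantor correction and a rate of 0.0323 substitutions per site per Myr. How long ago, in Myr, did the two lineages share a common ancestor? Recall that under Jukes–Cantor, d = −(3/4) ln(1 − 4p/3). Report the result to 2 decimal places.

2.36

p = 395/2860 ≈ 0.138112.
d = −(3/4) ln(1 − 4p/3) = −0.75 ln(1 − 0.184149) = −0.75 ln(0.815851)
  = −0.75 × (-0.203524) = 0.152643 substitutions/site.
Under a molecular clock d = 2μt, so t = d/(2μ) = 0.152643 / (2 × 0.0323) = 2.36 Myr.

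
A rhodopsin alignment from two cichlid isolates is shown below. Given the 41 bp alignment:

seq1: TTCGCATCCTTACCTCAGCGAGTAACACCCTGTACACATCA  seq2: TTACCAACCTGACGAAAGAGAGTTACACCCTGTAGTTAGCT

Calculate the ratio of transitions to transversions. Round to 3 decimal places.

0.077

Transitions are A↔G and C↔T; transversions are all other mismatches.
Transitions: 1. Transversions: 13.
R = 1/13 = 0.076923… ≈ 0.077 (to 3 d.p.).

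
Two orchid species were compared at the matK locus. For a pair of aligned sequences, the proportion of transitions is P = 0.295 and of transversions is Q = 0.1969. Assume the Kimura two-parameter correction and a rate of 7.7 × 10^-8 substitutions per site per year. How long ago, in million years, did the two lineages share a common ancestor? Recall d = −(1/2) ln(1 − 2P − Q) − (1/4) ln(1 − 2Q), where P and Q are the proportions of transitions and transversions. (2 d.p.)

5.83

Under the Kimura two-parameter model, d = −½ ln(1 − 2P − Q) − ¼ ln(1 − 2Q).
1 − 2P − Q = 0.2131, giving −½ ln(0.2131) = 0.772997.
1 − 2Q = 0.6062, giving −¼ ln(0.6062) = 0.125136.
d = 0.772997 + 0.125136 = 0.898133.
Under a molecular clock d = 2μt, so t = d/(2μ) = 0.898133 / (2 × 7.7 × 10^-8) = 5.83 million years.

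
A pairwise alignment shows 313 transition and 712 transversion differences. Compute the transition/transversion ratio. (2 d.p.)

R = 313/712 = 0.439606… ≈ 0.44 (to 2 d.p.).

0.44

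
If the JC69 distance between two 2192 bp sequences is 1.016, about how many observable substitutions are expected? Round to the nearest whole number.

1220

Invert JC69: p = (3/4)(1 − e^(−4d/3)) = 0.75 × (1 − e^(-1.354667)) = 0.75 × (1 − 0.258033) = 0.556475.
Expected differing sites = pL ≈ 0.556475 × 2192 = 1219.7932 ≈ 1220.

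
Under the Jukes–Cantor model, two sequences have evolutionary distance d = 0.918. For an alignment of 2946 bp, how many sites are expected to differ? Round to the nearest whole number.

1560

Invert JC69: p = (3/4)(1 − e^(−4d/3)) = 0.75 × (1 − e^(-1.224)) = 0.75 × (1 − 0.294052) = 0.529461.
Expected differing sites = pL ≈ 0.529461 × 2946 = 1559.792106 ≈ 1560.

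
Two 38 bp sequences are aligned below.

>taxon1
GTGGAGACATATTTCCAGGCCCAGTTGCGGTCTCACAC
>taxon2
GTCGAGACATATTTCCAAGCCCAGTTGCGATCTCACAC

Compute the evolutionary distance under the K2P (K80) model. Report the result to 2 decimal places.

Of 38 sites, 2 differences are transitions and 1 are transversions, so P = 2/38 ≈ 0.052632 and Q = 1/38 ≈ 0.026316.
Under the Kimura two-parameter model, d = −½ ln(1 − 2P − Q) − ¼ ln(1 − 2Q).
1 − 2P − Q = 0.86842, giving −½ ln(0.86842) = 0.070540.
1 − 2Q = 0.947368, giving −¼ ln(0.947368) = 0.013517.
d = 0.070540 + 0.013517 = 0.084057.

0.08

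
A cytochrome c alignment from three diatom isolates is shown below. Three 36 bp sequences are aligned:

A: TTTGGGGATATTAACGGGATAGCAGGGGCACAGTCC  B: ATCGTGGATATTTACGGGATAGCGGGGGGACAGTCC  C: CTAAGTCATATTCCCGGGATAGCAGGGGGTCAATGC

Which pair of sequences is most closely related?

A–B: 6/36 differ, p = 0.167, d = 0.188.
A–C: 11/36 differ, p = 0.306, d = 0.392.
B–C: 12/36 differ, p = 0.333, d = 0.441.
The smallest distance is between A and B.

A and B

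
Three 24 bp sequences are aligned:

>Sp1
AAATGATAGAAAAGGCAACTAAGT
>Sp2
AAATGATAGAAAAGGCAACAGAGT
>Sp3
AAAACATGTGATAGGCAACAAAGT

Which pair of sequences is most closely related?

Sp1–Sp2: 2/24 differ, p = 0.083, d = 0.088.
Sp1–Sp3: 7/24 differ, p = 0.292, d = 0.369.
Sp2–Sp3: 7/24 differ, p = 0.292, d = 0.369.
The smallest distance is between Sp1 and Sp2.

Sp1 and Sp2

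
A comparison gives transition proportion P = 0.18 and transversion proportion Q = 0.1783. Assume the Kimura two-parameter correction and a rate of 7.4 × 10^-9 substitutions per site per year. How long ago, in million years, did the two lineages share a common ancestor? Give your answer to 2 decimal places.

33.56

Under the Kimura two-parameter model, d = −½ ln(1 − 2P − Q) − ¼ ln(1 − 2Q).
1 − 2P − Q = 0.4617, giving −½ ln(0.4617) = 0.386420.
1 − 2Q = 0.6434, giving −¼ ln(0.6434) = 0.110247.
d = 0.386420 + 0.110247 = 0.496667.
Under a molecular clock d = 2μt, so t = d/(2μ) = 0.496667 / (2 × 7.4 × 10^-9) = 33.56 million years.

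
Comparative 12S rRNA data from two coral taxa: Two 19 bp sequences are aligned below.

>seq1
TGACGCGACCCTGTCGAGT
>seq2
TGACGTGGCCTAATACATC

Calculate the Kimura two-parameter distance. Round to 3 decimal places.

0.804

Of 19 sites, 5 differences are transitions and 4 are transversions, so P = 5/19 ≈ 0.263158 and Q = 4/19 ≈ 0.210526.
Under the Kimura two-parameter model, d = −½ ln(1 − 2P − Q) − ¼ ln(1 − 2Q).
1 − 2P − Q = 0.263158, giving −½ ln(0.263158) = 0.667500.
1 − 2Q = 0.578948, giving −¼ ln(0.578948) = 0.136636.
d = 0.667500 + 0.136636 = 0.804136.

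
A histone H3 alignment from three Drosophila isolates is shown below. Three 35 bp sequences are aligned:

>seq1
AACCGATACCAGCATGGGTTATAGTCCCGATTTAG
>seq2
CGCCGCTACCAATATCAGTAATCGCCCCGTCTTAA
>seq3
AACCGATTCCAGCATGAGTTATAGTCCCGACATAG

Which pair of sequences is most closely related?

seq1–seq2: 13/35 differ, p = 0.371, d = 0.513.
seq1–seq3: 4/35 differ, p = 0.114, d = 0.124.
seq2–seq3: 13/35 differ, p = 0.371, d = 0.513.
The smallest distance is between seq1 and seq3.

seq1 and seq3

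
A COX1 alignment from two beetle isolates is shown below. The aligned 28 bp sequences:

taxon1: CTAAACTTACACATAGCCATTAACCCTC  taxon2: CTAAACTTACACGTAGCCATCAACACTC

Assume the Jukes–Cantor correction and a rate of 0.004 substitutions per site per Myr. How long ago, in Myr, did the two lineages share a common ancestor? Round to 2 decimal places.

14.45

The sequences differ at 3 of 28 sites (13, 21, 25), so p = 3/28 ≈ 0.107143.
d = −(3/4) ln(1 − 4p/3) = −0.75 ln(1 − 0.142857) = −0.75 ln(0.857143)
  = −0.75 × (-0.154151) = 0.115613 substitutions/site.
Under a molecular clock d = 2μt, so t = d/(2μ) = 0.115613 / (2 × 0.004) = 14.45 Myr.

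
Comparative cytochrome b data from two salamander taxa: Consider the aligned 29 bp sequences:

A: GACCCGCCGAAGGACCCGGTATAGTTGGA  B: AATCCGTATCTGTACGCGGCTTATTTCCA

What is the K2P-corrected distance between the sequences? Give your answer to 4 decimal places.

0.7772

Of 29 sites, 4 differences are transitions and 10 are transversions, so P = 4/29 ≈ 0.137931 and Q = 10/29 ≈ 0.344828.
Under the Kimura two-parameter model, d = −½ ln(1 − 2P − Q) − ¼ ln(1 − 2Q).
1 − 2P − Q = 0.37931, giving −½ ln(0.37931) = 0.484701.
1 − 2Q = 0.310344, giving −¼ ln(0.310344) = 0.292518.
d = 0.484701 + 0.292518 = 0.777219.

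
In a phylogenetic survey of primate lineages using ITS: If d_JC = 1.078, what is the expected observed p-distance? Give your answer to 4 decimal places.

0.5718

p = (3/4)(1 − e^(−4d/3)) = 0.75 × (1 − e^(-1.437333)) = 0.75 × (1 − 0.237560) = 0.571830.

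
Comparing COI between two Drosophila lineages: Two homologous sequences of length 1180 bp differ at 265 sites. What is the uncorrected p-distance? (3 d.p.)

p = 265/1180 = 0.224576… ≈ 0.225 (to 3 d.p.).

0.225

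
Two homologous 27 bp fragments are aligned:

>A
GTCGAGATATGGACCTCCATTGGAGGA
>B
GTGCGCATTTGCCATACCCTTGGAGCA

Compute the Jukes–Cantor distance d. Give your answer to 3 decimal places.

The sequences differ at 12 of 27 sites, so p = 12/27 ≈ 0.444444.
d = −(3/4) ln(1 − 4p/3) = −0.75 ln(1 − 0.592592) = −0.75 ln(0.407408)
  = −0.75 × (-0.897940) = 0.673455 substitutions/site.

0.673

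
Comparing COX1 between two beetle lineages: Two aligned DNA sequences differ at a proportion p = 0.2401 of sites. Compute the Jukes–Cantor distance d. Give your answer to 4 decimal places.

0.2894

d = −(3/4) ln(1 − 4p/3) = −0.75 ln(1 − 0.320133) = −0.75 ln(0.679867)
  = −0.75 × (-0.385858) = 0.289394 substitutions/site.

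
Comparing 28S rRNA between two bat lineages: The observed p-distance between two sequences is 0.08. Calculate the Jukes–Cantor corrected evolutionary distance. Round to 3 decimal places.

d = −(3/4) ln(1 − 4p/3) = −0.75 ln(1 − 0.106667) = −0.75 ln(0.893333)
  = −0.75 × (-0.112796) = 0.084597 substitutions/site.

0.085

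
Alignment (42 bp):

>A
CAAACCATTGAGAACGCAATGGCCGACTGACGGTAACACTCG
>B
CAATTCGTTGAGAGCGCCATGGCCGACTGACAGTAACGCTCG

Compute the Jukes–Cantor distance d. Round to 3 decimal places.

The sequences differ at 7 of 42 sites (4, 5, 7, 14, 18, 32, 38), so p = 7/42 ≈ 0.166667.
d = −(3/4) ln(1 − 4p/3) = −0.75 ln(1 − 0.222223) = −0.75 ln(0.777777)
  = −0.75 × (-0.251315) = 0.188486 substitutions/site.

0.188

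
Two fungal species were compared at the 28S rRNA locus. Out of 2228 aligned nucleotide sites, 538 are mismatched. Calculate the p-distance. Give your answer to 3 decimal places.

0.241

p = 538/2228 = 0.241472… ≈ 0.241 (to 3 d.p.).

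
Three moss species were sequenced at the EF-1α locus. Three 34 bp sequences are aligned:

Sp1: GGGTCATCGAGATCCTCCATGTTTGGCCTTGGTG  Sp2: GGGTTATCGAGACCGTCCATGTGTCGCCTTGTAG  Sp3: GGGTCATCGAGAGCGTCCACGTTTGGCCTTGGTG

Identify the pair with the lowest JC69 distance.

Sp1–Sp2: 7/34 differ, p = 0.206, d = 0.241.
Sp1–Sp3: 3/34 differ, p = 0.088, d = 0.094.
Sp2–Sp3: 7/34 differ, p = 0.206, d = 0.241.
The smallest distance is between Sp1 and Sp3.

Sp1 and Sp3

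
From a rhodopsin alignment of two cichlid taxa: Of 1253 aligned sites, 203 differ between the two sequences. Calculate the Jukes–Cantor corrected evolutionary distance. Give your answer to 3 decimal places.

p = 203/1253 ≈ 0.162011.
d = −(3/4) ln(1 − 4p/3) = −0.75 ln(1 − 0.216015) = −0.75 ln(0.783985)
  = −0.75 × (-0.243365) = 0.182524 substitutions/site.

0.183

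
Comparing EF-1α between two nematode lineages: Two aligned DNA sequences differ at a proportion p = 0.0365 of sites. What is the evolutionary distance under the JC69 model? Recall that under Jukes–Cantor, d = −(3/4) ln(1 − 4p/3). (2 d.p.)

0.04

d = −(3/4) ln(1 − 4p/3) = −0.75 ln(1 − 0.048667) = −0.75 ln(0.951333)
  = −0.75 × (-0.049891) = 0.037418 substitutions/site.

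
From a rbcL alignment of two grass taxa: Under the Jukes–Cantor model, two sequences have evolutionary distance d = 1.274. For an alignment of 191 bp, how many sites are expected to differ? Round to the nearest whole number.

Invert JC69: p = (3/4)(1 − e^(−4d/3)) = 0.75 × (1 − e^(-1.698667)) = 0.75 × (1 − 0.182927) = 0.612805.
Expected differing sites = pL ≈ 0.612805 × 191 = 117.045755 ≈ 117.

117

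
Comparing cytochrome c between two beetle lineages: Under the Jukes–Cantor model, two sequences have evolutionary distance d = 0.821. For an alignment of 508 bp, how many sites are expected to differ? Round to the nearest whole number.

Invert JC69: p = (3/4)(1 − e^(−4d/3)) = 0.75 × (1 − e^(-1.094667)) = 0.75 × (1 − 0.334651) = 0.499012.
Expected differing sites = pL ≈ 0.499012 × 508 = 253.498096 ≈ 253.

253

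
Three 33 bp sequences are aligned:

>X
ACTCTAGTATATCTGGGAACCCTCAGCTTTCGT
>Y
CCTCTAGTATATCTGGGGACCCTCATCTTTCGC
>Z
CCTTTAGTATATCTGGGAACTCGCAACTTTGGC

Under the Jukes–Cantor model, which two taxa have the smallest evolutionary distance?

X and Y

X–Y: 4/33 differ, p = 0.121, d = 0.132.
X–Z: 7/33 differ, p = 0.212, d = 0.249.
Y–Z: 6/33 differ, p = 0.182, d = 0.208.
The smallest distance is between X and Y.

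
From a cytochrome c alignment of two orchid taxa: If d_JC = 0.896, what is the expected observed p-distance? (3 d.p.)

0.523

p = (3/4)(1 − e^(−4d/3)) = 0.75 × (1 − e^(-1.194667)) = 0.75 × (1 − 0.302805) = 0.522896.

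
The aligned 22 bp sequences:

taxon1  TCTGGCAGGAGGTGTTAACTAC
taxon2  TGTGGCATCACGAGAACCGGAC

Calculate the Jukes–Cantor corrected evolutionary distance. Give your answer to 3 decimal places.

The sequences differ at 11 of 22 sites, so p = 11/22 = 0.5.
d = −(3/4) ln(1 − 4p/3) = −0.75 ln(1 − 0.666667) = −0.75 ln(0.333333)
  = −0.75 × (-1.098613) = 0.823960 substitutions/site.

0.824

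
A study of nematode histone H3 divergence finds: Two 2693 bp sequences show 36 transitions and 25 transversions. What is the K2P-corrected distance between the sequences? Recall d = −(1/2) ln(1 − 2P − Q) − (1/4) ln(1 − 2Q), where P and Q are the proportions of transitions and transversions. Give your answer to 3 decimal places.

P = 36/2693 ≈ 0.013368 and Q = 25/2693 ≈ 0.009283.
Under the Kimura two-parameter model, d = −½ ln(1 − 2P − Q) − ¼ ln(1 − 2Q).
1 − 2P − Q = 0.963981, giving −½ ln(0.963981) = 0.018342.
1 − 2Q = 0.981434, giving −¼ ln(0.981434) = 0.004685.
d = 0.018342 + 0.004685 = 0.023027.

0.023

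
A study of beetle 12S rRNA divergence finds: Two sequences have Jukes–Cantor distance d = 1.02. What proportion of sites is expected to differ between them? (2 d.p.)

p = (3/4)(1 − e^(−4d/3)) = 0.75 × (1 − e^(-1.36)) = 0.75 × (1 − 0.256661) = 0.557504.

0.56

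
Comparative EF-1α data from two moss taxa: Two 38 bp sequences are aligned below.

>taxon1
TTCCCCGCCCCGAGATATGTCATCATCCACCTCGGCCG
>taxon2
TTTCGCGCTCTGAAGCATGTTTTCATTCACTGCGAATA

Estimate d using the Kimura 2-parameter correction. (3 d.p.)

0.727

Of 38 sites, 12 differences are transitions and 4 are transversions, so P = 12/38 ≈ 0.315789 and Q = 4/38 ≈ 0.105263.
Under the Kimura two-parameter model, d = −½ ln(1 − 2P − Q) − ¼ ln(1 − 2Q).
1 − 2P − Q = 0.263159, giving −½ ln(0.263159) = 0.667498.
1 − 2Q = 0.789474, giving −¼ ln(0.789474) = 0.059097.
d = 0.667498 + 0.059097 = 0.726595.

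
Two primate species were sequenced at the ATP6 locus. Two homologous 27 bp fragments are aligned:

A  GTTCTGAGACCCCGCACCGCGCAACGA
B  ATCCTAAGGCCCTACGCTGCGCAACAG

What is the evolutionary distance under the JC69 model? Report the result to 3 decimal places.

0.511

The sequences differ at 10 of 27 sites (1, 3, 6, 9, 13, 14, 16, 18, 26, 27), so p = 10/27 ≈ 0.37037.
d = −(3/4) ln(1 − 4p/3) = −0.75 ln(1 − 0.493827) = −0.75 ln(0.506173)
  = −0.75 × (-0.680877) = 0.510658 substitutions/site.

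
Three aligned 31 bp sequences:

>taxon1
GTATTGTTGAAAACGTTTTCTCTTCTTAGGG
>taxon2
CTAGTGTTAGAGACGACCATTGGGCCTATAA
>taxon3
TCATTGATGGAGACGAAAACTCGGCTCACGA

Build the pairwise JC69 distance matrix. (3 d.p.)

taxon1–taxon2: 17/31 sites differ → p ≈ 0.548387, d = −0.75 ln(1 − 0.731183) = 0.985293 ≈ 0.985.
taxon1–taxon3: 14/31 sites differ → p ≈ 0.451613, d = −0.75 ln(1 − 0.602151) = 0.691262 ≈ 0.691.
taxon2–taxon3: 13/31 sites differ → p ≈ 0.419355, d = −0.75 ln(1 − 0.55914) = 0.614271 ≈ 0.614.

d(taxon1,taxon2) = 0.985, d(taxon1,taxon3) = 0.691, d(taxon2,taxon3) = 0.614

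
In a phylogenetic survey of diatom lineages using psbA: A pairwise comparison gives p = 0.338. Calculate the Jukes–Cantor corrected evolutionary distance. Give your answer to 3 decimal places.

d = −(3/4) ln(1 − 4p/3) = −0.75 ln(1 − 0.450667) = −0.75 ln(0.549333)
  = −0.75 × (-0.599050) = 0.449288 substitutions/site.

0.449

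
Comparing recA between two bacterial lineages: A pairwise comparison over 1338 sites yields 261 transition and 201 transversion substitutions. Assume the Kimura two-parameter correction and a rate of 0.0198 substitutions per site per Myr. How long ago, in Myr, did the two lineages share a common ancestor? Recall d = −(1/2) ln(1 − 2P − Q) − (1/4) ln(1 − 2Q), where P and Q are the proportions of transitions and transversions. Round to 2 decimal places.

P = 261/1338 ≈ 0.195067 and Q = 201/1338 ≈ 0.150224.
Under the Kimura two-parameter model, d = −½ ln(1 − 2P − Q) − ¼ ln(1 − 2Q).
1 − 2P − Q = 0.459642, giving −½ ln(0.459642) = 0.388654.
1 − 2Q = 0.699552, giving −¼ ln(0.699552) = 0.089329.
d = 0.388654 + 0.089329 = 0.477983.
Under a molecular clock d = 2μt, so t = d/(2μ) = 0.477983 / (2 × 0.0198) = 12.07 Myr.

12.07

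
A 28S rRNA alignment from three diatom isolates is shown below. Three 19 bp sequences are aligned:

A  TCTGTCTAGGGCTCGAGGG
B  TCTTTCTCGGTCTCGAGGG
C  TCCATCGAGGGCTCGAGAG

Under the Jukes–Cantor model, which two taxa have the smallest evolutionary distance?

A–B: 3/19 differ, p = 0.158, d = 0.177.
A–C: 4/19 differ, p = 0.211, d = 0.247.
B–C: 6/19 differ, p = 0.316, d = 0.410.
The smallest distance is between A and B.

A and B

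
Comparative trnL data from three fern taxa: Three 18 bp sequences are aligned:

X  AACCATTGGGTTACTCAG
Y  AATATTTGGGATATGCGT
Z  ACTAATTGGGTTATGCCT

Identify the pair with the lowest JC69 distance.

X–Y: 8/18 differ, p = 0.444, d = 0.673.
X–Z: 7/18 differ, p = 0.389, d = 0.548.
Y–Z: 4/18 differ, p = 0.222, d = 0.264.
The smallest distance is between Y and Z.

Y and Z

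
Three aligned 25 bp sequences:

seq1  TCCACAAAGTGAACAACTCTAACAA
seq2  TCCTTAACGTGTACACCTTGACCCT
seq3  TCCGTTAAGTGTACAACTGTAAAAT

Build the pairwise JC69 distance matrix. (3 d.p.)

d(seq1,seq2) = 0.572, d(seq1,seq3) = 0.351, d(seq2,seq3) = 0.490

seq1–seq2: 10/25 sites differ → p = 0.4, d = −0.75 ln(1 − 0.533333) = 0.571605 ≈ 0.572.
seq1–seq3: 7/25 sites differ → p = 0.28, d = −0.75 ln(1 − 0.373333) = 0.350505 ≈ 0.351.
seq2–seq3: 9/25 sites differ → p = 0.36, d = −0.75 ln(1 − 0.48) = 0.490445 ≈ 0.490.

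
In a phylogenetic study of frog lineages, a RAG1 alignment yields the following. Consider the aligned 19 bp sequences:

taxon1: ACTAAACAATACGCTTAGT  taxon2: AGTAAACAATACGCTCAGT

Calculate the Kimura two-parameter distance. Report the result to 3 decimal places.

0.114

Of 19 sites, 1 differences are transitions and 1 are transversions, so P = 1/19 ≈ 0.052632 and Q = 1/19 ≈ 0.052632.
Under the Kimura two-parameter model, d = −½ ln(1 − 2P − Q) − ¼ ln(1 − 2Q).
1 − 2P − Q = 0.842104, giving −½ ln(0.842104) = 0.085926.
1 − 2Q = 0.894736, giving −¼ ln(0.894736) = 0.027807.
d = 0.085926 + 0.027807 = 0.113733.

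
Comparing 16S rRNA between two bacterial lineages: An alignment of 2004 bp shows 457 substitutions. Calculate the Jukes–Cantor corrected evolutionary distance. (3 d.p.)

0.272

p = 457/2004 ≈ 0.228044.
d = −(3/4) ln(1 − 4p/3) = −0.75 ln(1 − 0.304059) = −0.75 ln(0.695941)
  = −0.75 × (-0.362490) = 0.271868 substitutions/site.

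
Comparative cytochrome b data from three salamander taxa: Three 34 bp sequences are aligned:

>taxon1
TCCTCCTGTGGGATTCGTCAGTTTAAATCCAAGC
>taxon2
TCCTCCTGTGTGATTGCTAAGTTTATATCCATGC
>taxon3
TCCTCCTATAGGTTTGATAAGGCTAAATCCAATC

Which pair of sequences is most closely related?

taxon1 and taxon2

taxon1–taxon2: 6/34 differ, p = 0.176, d = 0.201.
taxon1–taxon3: 9/34 differ, p = 0.265, d = 0.326.
taxon2–taxon3: 10/34 differ, p = 0.294, d = 0.373.
The smallest distance is between taxon1 and taxon2.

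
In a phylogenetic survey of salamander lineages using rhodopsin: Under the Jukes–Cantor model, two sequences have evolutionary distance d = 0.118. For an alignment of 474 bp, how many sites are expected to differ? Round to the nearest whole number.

Invert JC69: p = (3/4)(1 − e^(−4d/3)) = 0.75 × (1 − e^(-0.157333)) = 0.75 × (1 − 0.854419) = 0.109186.
Expected differing sites = pL ≈ 0.109186 × 474 = 51.754164 ≈ 52.

52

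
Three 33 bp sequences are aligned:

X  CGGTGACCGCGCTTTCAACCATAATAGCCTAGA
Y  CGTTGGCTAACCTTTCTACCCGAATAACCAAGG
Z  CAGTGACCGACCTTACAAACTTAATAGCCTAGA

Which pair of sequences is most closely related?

X–Y: 12/33 differ, p = 0.364, d = 0.497.
X–Z: 6/33 differ, p = 0.182, d = 0.208.
Y–Z: 13/33 differ, p = 0.394, d = 0.559.
The smallest distance is between X and Z.

X and Z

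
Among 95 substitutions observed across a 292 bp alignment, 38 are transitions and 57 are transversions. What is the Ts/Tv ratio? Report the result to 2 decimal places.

0.67

R = 38/57 = 0.666666… ≈ 0.67 (to 2 d.p.).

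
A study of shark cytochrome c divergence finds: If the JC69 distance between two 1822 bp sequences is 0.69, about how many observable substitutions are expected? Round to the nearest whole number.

822

Invert JC69: p = (3/4)(1 − e^(−4d/3)) = 0.75 × (1 − e^(-0.92)) = 0.75 × (1 − 0.398519) = 0.451111.
Expected differing sites = pL ≈ 0.451111 × 1822 = 821.924242 ≈ 822.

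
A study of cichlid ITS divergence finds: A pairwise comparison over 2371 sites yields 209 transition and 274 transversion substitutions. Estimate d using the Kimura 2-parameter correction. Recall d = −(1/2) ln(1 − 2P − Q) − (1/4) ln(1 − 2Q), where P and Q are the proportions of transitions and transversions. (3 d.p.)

P = 209/2371 ≈ 0.088148 and Q = 274/2371 ≈ 0.115563.
Under the Kimura two-parameter model, d = −½ ln(1 − 2P − Q) − ¼ ln(1 − 2Q).
1 − 2P − Q = 0.708141, giving −½ ln(0.708141) = 0.172556.
1 − 2Q = 0.768874, giving −¼ ln(0.768874) = 0.065707.
d = 0.172556 + 0.065707 = 0.238263.

0.238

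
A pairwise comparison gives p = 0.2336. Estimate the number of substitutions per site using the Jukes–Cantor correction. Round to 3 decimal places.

0.280

d = −(3/4) ln(1 − 4p/3) = −0.75 ln(1 − 0.311467) = −0.75 ln(0.688533)
  = −0.75 × (-0.373192) = 0.279894 substitutions/site.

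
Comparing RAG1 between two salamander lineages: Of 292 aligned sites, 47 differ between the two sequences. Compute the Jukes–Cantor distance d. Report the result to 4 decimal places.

p = 47/292 ≈ 0.160959.
d = −(3/4) ln(1 − 4p/3) = −0.75 ln(1 − 0.214612) = −0.75 ln(0.785388)
  = −0.75 × (-0.241577) = 0.181183 substitutions/site.

0.1812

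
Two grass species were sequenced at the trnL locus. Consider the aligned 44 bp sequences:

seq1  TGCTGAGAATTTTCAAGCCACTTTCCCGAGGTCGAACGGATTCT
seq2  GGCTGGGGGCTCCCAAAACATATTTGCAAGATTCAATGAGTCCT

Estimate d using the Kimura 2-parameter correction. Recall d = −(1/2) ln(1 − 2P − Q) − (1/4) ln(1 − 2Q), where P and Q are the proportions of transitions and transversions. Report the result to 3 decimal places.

0.984

Of 44 sites, 16 differences are transitions and 5 are transversions, so P = 16/44 ≈ 0.363636 and Q = 5/44 ≈ 0.113636.
Under the Kimura two-parameter model, d = −½ ln(1 − 2P − Q) − ¼ ln(1 − 2Q).
1 − 2P − Q = 0.159092, giving −½ ln(0.159092) = 0.919136.
1 − 2Q = 0.772728, giving −¼ ln(0.772728) = 0.064457.
d = 0.919136 + 0.064457 = 0.983593.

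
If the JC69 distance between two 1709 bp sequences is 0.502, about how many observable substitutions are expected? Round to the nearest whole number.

Invert JC69: p = (3/4)(1 − e^(−4d/3)) = 0.75 × (1 − e^(-0.669333)) = 0.75 × (1 − 0.512050) = 0.365963.
Expected differing sites = pL ≈ 0.365963 × 1709 = 625.430767 ≈ 625.

625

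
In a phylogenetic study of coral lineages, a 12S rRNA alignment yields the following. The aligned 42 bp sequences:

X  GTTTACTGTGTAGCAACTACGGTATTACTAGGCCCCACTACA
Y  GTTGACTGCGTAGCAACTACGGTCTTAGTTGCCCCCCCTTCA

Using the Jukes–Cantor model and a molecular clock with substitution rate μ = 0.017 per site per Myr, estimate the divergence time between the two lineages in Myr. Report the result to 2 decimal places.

The sequences differ at 8 of 42 sites (4, 9, 24, 28, 30, 32, 37, 40), so p = 8/42 ≈ 0.190476.
d = −(3/4) ln(1 − 4p/3) = −0.75 ln(1 − 0.253968) = −0.75 ln(0.746032)
  = −0.75 × (-0.292987) = 0.219740 substitutions/site.
Under a molecular clock d = 2μt, so t = d/(2μ) = 0.219740 / (2 × 0.017) = 6.46 Myr.

6.46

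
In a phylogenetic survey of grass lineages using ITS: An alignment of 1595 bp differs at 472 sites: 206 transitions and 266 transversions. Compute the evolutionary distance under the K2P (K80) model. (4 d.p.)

0.3782

P = 206/1595 ≈ 0.129154 and Q = 266/1595 ≈ 0.166771.
Under the Kimura two-parameter model, d = −½ ln(1 − 2P − Q) − ¼ ln(1 − 2Q).
1 − 2P − Q = 0.574921, giving −½ ln(0.574921) = 0.276761.
1 − 2Q = 0.666458, giving −¼ ln(0.666458) = 0.101445.
d = 0.276761 + 0.101445 = 0.378206.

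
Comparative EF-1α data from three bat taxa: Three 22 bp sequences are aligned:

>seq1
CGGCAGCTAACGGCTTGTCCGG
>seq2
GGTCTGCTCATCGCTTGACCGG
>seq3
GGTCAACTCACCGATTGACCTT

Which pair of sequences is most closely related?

seq1–seq2: 7/22 differ, p = 0.318, d = 0.414.
seq1–seq3: 9/22 differ, p = 0.409, d = 0.591.
seq2–seq3: 6/22 differ, p = 0.273, d = 0.339.
The smallest distance is between seq2 and seq3.

seq2 and seq3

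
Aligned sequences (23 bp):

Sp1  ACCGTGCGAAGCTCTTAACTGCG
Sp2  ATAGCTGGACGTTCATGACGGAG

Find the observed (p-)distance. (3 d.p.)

0.478

The sequences differ at 11 of 23 positions.
p = 11/23 = 0.478260… ≈ 0.478 (to 3 d.p.).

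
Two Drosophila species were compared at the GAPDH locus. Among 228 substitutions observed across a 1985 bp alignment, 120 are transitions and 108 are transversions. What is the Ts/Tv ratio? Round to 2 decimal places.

R = 120/108 = 1.111111… ≈ 1.11 (to 2 d.p.).

1.11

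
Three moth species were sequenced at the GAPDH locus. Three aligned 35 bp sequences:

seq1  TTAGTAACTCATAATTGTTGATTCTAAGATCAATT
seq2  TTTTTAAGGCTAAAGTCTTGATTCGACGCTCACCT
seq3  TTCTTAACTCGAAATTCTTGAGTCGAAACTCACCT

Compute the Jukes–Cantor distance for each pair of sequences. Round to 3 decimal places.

seq1–seq2: 13/35 sites differ → p ≈ 0.371429, d = −0.75 ln(1 − 0.495239) = 0.512753 ≈ 0.513.
seq1–seq3: 11/35 sites differ → p ≈ 0.314286, d = −0.75 ln(1 − 0.419048) = 0.407315 ≈ 0.407.
seq2–seq3: 8/35 sites differ → p ≈ 0.228571, d = −0.75 ln(1 − 0.304761) = 0.272625 ≈ 0.273.

d(seq1,seq2) = 0.513, d(seq1,seq3) = 0.407, d(seq2,seq3) = 0.273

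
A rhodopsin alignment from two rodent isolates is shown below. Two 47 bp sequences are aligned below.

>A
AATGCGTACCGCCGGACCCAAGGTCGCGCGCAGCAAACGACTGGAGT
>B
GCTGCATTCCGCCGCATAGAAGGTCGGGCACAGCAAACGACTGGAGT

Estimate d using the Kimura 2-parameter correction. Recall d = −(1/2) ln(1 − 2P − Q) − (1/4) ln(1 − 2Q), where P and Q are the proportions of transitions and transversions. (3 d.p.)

0.251

Of 47 sites, 4 differences are transitions and 6 are transversions, so P = 4/47 ≈ 0.085106 and Q = 6/47 ≈ 0.12766.
Under the Kimura two-parameter model, d = −½ ln(1 − 2P − Q) − ¼ ln(1 − 2Q).
1 − 2P − Q = 0.702128, giving −½ ln(0.702128) = 0.176820.
1 − 2Q = 0.74468, giving −¼ ln(0.74468) = 0.073700.
d = 0.176820 + 0.073700 = 0.250520.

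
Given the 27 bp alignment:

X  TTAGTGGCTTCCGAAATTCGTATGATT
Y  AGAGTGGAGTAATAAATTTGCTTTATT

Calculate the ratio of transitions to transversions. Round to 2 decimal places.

0.22

Transitions are A↔G and C↔T; transversions are all other mismatches.
Transitions: 2. Transversions: 9.
R = 2/9 = 0.222222… ≈ 0.22 (to 2 d.p.).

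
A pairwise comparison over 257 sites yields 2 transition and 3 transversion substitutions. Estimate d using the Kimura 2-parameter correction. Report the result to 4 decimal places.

P = 2/257 ≈ 0.007782 and Q = 3/257 ≈ 0.011673.
Under the Kimura two-parameter model, d = −½ ln(1 − 2P − Q) − ¼ ln(1 − 2Q).
1 − 2P − Q = 0.972763, giving −½ ln(0.972763) = 0.013807.
1 − 2Q = 0.976654, giving −¼ ln(0.976654) = 0.005906.
d = 0.013807 + 0.005906 = 0.019713.

0.0197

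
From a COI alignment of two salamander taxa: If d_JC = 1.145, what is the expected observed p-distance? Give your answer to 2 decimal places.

0.59

p = (3/4)(1 − e^(−4d/3)) = 0.75 × (1 − e^(-1.526667)) = 0.75 × (1 − 0.217259) = 0.587056.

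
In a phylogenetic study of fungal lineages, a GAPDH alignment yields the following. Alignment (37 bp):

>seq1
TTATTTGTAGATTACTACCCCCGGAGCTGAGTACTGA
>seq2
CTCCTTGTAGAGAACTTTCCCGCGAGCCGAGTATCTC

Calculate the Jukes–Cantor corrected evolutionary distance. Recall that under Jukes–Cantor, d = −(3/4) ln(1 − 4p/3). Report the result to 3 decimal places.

The sequences differ at 14 of 37 sites, so p = 14/37 ≈ 0.378378.
d = −(3/4) ln(1 − 4p/3) = −0.75 ln(1 − 0.504504) = −0.75 ln(0.495496)
  = −0.75 × (-0.702196) = 0.526647 substitutions/site.

0.527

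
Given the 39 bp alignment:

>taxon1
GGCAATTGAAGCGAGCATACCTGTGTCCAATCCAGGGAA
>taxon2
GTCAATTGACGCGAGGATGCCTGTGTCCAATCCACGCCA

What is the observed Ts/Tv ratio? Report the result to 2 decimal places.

0.17

Transitions are A↔G and C↔T; transversions are all other mismatches.
Transitions: 1. Transversions: 6.
R = 1/6 = 0.166666… ≈ 0.17 (to 2 d.p.).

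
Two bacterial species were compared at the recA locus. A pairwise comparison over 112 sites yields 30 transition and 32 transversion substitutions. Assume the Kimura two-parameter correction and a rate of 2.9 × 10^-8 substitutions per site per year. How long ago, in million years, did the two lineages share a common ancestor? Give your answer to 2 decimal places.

18.50

P = 30/112 ≈ 0.267857 and Q = 32/112 ≈ 0.285714.
Under the Kimura two-parameter model, d = −½ ln(1 − 2P − Q) − ¼ ln(1 − 2Q).
1 − 2P − Q = 0.178572, giving −½ ln(0.178572) = 0.861382.
1 − 2Q = 0.428572, giving −¼ ln(0.428572) = 0.211824.
d = 0.861382 + 0.211824 = 1.073206.
Under a molecular clock d = 2μt, so t = d/(2μ) = 1.073206 / (2 × 2.9 × 10^-8) = 18.50 million years.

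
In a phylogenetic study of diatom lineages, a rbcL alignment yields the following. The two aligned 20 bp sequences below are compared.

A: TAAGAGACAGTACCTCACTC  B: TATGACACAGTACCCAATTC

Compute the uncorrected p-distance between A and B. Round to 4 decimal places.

0.2500

The sequences differ at 5 of 20 positions (sites 3, 6, 15, 16, 18).
p = 5/20 = 0.2500.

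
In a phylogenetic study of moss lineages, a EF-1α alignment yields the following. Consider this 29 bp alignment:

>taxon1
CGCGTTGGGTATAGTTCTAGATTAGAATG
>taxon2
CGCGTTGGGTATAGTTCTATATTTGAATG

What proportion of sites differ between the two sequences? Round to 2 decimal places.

The sequences differ at 2 of 29 positions (sites 20, 24).
p = 2/29 = 0.068965… ≈ 0.07 (to 2 d.p.).

0.07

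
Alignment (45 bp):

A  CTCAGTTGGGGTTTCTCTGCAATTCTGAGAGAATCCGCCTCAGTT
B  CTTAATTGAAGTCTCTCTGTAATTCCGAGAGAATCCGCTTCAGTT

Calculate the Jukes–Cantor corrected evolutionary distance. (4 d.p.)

0.2029

The sequences differ at 8 of 45 sites (3, 5, 9, 10, 13, 20, 26, 39), so p = 8/45 ≈ 0.177778.
d = −(3/4) ln(1 − 4p/3) = −0.75 ln(1 − 0.237037) = −0.75 ln(0.762963)
  = −0.75 × (-0.270546) = 0.202910 substitutions/site.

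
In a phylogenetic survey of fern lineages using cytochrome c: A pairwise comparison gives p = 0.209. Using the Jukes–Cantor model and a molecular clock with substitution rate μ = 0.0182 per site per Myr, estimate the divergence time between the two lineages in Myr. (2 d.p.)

6.73

d = −(3/4) ln(1 − 4p/3) = −0.75 ln(1 − 0.278667) = −0.75 ln(0.721333)
  = −0.75 × (-0.326654) = 0.244991 substitutions/site.
Under a molecular clock d = 2μt, so t = d/(2μ) = 0.244991 / (2 × 0.0182) = 6.73 Myr.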